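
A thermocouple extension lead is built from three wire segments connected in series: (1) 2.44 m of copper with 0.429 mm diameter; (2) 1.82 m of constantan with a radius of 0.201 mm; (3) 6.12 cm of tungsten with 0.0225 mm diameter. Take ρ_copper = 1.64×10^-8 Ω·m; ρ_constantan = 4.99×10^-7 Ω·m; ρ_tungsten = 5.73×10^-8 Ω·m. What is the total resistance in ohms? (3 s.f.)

16.3 Ω

Seg 1: A = π(d/2)² = π(2.1450e-04 m)² = 1.445e-07 m²
R_1 = (1.64×10^-8)(2.44)/(1.445e-07) = 0.2768 Ω
Seg 2: A = πr² = π(2.0100e-04 m)² = 1.269e-07 m²
R_2 = (4.99×10^-7)(1.82)/(1.269e-07) = 7.155 Ω
Seg 3: A = π(d/2)² = π(1.1250e-05 m)² = 3.976e-10 m²
R_3 = (5.73×10^-8)(0.0612)/(3.976e-10) = 8.82 Ω
R_total = R_1 + R_2 + R_3 = 16.3 Ω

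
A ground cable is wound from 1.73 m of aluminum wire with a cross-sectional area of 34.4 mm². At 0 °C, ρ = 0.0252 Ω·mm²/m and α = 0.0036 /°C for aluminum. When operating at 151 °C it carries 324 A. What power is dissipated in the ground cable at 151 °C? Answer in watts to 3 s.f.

ρ = 0.0252 Ω·mm²/m = 2.52×10^-8 Ω·m
A = 34.4 mm² = 3.440e-05 m²
R₍0₎ = ρL/A = (2.52×10^-8)(1.73)/(3.440e-05) = 0.001267 Ω
R₍151₎ = R₍0₎(1 + αΔT) = 0.001267 × (1 + 0.0036×151) = 0.001956 Ω
P = I²R = (324)² × 0.001956 = 205 W

205 W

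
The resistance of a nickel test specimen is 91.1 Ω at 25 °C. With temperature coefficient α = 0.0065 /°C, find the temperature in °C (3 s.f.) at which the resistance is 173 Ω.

163 °C

R = R₀(1 + α(T − T₀)) ⇒ T = T₀ + (R/R₀ − 1)/α
T = 25 + (173/91.1 − 1)/0.0065 = 25 + (0.899)/0.0065 = 163 °C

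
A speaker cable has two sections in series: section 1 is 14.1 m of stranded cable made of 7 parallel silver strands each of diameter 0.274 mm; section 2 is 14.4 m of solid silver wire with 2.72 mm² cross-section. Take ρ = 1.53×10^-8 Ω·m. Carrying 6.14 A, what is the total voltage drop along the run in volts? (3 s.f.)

Section 1: A_strand = π(1.3700e-04)² = 5.896e-08 m²; R₁ = ρL/(N·A_s) = (1.53×10^-8)(14.1)/(7×5.896e-08) = 0.5227 Ω
Section 2: A = 2.72 mm² = 2.720e-06 m²
R₂ = (1.53×10^-8)(14.4)/(2.720e-06) = 0.081 Ω
R = R₁ + R₂ = 0.6037 Ω
V = IR = 6.14 × 0.6037 = 3.71 V

3.71 V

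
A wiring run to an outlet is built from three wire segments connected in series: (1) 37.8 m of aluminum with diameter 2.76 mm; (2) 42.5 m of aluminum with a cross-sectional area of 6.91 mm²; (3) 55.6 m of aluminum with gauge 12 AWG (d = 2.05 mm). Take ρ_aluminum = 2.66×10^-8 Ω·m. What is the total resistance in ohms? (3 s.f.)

Seg 1: A = π(d/2)² = π(1.3800e-03 m)² = 5.983e-06 m²
R_1 = (2.66×10^-8)(37.8)/(5.983e-06) = 0.1681 Ω
Seg 2: A = 6.91 mm² = 6.910e-06 m²
R_2 = (2.66×10^-8)(42.5)/(6.910e-06) = 0.1636 Ω
Seg 3: A = π(2.05/2 mm)² = π(1.0250e-03 m)² = 3.301e-06 m²
R_3 = (2.66×10^-8)(55.6)/(3.301e-06) = 0.4481 Ω
R_total = R_1 + R_2 + R_3 = 0.780 Ω

0.780 Ω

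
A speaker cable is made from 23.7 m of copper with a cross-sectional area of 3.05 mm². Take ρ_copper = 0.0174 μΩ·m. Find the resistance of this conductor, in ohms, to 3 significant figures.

ρ = 0.0174 μΩ·m = 1.74×10^-8 Ω·m
A = 3.05 mm² = 3.050e-06 m²
R = ρL/A = (1.74×10^-8)(23.7 m)/(3.050e-06 m²) = 0.135 Ω

0.135 Ω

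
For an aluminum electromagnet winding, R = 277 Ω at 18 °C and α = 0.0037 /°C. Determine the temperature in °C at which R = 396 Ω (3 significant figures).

134 °C

R = R₀(1 + α(T − T₀)) ⇒ T = T₀ + (R/R₀ − 1)/α
T = 18 + (396/277 − 1)/0.0037 = 18 + (0.4296)/0.0037 = 134 °C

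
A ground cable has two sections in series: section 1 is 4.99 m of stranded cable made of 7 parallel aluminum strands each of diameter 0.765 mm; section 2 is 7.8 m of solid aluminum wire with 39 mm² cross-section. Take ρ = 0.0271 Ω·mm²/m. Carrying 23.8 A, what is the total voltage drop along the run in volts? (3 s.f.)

ρ = 0.0271 Ω·mm²/m = 2.71×10^-8 Ω·m
Section 1: A_strand = π(3.8250e-04)² = 4.596e-07 m²; R₁ = ρL/(N·A_s) = (2.71×10^-8)(4.99)/(7×4.596e-07) = 0.04203 Ω
Section 2: A = 39 mm² = 3.900e-05 m²
R₂ = (2.71×10^-8)(7.8)/(3.900e-05) = 0.00542 Ω
R = R₁ + R₂ = 0.04745 Ω
V = IR = 23.8 × 0.04745 = 1.13 V

1.13 V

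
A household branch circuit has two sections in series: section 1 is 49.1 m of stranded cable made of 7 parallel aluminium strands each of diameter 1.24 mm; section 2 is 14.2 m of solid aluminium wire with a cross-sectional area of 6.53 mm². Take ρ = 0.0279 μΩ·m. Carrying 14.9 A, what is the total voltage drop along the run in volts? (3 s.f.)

3.32 V

ρ = 0.0279 μΩ·m = 2.79×10^-8 Ω·m
Section 1: A_strand = π(6.2000e-04)² = 1.208e-06 m²; R₁ = ρL/(N·A_s) = (2.79×10^-8)(49.1)/(7×1.208e-06) = 0.1621 Ω
Section 2: A = 6.53 mm² = 6.530e-06 m²
R₂ = (2.79×10^-8)(14.2)/(6.530e-06) = 0.06067 Ω
R = R₁ + R₂ = 0.2227 Ω
V = IR = 14.9 × 0.2227 = 3.32 V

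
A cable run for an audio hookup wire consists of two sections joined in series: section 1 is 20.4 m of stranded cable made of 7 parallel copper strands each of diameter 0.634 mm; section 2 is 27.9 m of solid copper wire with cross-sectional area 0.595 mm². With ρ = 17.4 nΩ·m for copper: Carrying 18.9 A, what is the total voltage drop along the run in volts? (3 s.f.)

ρ = 17.4 nΩ·m = 1.74×10^-8 Ω·m
Section 1: A_strand = π(3.1700e-04)² = 3.157e-07 m²; R₁ = ρL/(N·A_s) = (1.74×10^-8)(20.4)/(7×3.157e-07) = 0.1606 Ω
Section 2: A = 0.595 mm² = 5.950e-07 m²
R₂ = (1.74×10^-8)(27.9)/(5.950e-07) = 0.8159 Ω
R = R₁ + R₂ = 0.9765 Ω
V = IR = 18.9 × 0.9765 = 18.5 V

18.5 V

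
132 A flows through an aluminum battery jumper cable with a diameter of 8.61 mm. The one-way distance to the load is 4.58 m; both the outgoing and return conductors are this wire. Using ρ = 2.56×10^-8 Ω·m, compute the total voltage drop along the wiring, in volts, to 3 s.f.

A = π(d/2)² = π(4.3050e-03 m)² = 5.822e-05 m²
Total conductor length (both ways) L = 2 × 4.58 = 9.16 m
R = ρL/A = (2.56×10^-8)(9.16)/(5.822e-05) = 0.004028 Ω
V = IR = 132 × 0.004028 = 0.532 V

0.532 V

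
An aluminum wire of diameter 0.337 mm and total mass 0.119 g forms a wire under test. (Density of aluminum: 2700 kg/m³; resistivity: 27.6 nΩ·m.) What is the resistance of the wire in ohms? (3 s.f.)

ρ = 27.6 nΩ·m = 2.76×10^-8 Ω·m
A = π(d/2)² = π(1.6850e-04 m)² = 8.9197e-08 m²
L = m/(density·A) = 1.190×10^-4/(2700×8.9197e-08) = 0.4941 m
R = ρL/A = (2.76×10^-8)(0.4941)/(8.9197e-08) = 0.153 Ω

0.153 Ω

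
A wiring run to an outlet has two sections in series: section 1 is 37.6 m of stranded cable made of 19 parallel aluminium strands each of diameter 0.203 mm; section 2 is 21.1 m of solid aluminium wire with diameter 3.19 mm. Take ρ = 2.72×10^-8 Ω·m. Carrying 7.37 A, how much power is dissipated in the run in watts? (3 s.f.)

Section 1: A_strand = π(1.0150e-04)² = 3.237e-08 m²; R₁ = ρL/(N·A_s) = (2.72×10^-8)(37.6)/(19×3.237e-08) = 1.663 Ω
Section 2: A = π(d/2)² = π(1.5950e-03 m)² = 7.992e-06 m²
R₂ = (2.72×10^-8)(21.1)/(7.992e-06) = 0.07181 Ω
R = R₁ + R₂ = 1.735 Ω
P = I²R = (7.37)² × 1.735 = 94.2 W

94.2 W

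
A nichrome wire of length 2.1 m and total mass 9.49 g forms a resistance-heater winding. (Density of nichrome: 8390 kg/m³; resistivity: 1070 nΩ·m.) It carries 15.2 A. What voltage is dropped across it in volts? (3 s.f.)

63.4 V

ρ = 1070 nΩ·m = 1.07×10^-6 Ω·m
A = m/(density·L) = 0.00949/(8390×2.1) = 5.3862e-07 m²
R = ρL/A = (1.07×10^-6)(2.1)/(5.3862e-07) = 4.172 Ω
V = IR = 15.2 × 4.172 = 63.4 V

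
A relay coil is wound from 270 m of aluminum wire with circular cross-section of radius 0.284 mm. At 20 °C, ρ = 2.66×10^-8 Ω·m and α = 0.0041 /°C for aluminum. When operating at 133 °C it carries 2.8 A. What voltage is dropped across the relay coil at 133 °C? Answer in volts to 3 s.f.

A = πr² = π(2.8400e-04 m)² = 2.534e-07 m²
R₍20₎ = ρL/A = (2.66×10^-8)(270)/(2.534e-07) = 28.34 Ω
R₍133₎ = R₍20₎(1 + αΔT) = 28.34 × (1 + 0.0041×113) = 41.48 Ω
V = IR = 2.8 × 41.48 = 116 V

116 V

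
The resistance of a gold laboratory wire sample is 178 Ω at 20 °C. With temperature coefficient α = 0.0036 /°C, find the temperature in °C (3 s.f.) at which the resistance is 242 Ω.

120 °C

R = R₀(1 + α(T − T₀)) ⇒ T = T₀ + (R/R₀ − 1)/α
T = 20 + (242/178 − 1)/0.0036 = 20 + (0.3596)/0.0036 = 120 °C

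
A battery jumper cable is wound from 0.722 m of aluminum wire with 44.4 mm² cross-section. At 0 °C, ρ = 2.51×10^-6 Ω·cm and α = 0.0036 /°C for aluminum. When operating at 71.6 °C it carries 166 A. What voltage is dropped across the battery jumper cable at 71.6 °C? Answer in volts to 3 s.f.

0.0852 V

ρ = 2.51×10^-6 Ω·cm = 2.51×10^-8 Ω·m
A = 44.4 mm² = 4.440e-05 m²
R₍0₎ = ρL/A = (2.51×10^-8)(0.722)/(4.440e-05) = 4.082×10^-4 Ω
R₍71.6₎ = R₍0₎(1 + αΔT) = 4.082×10^-4 × (1 + 0.0036×71.6) = 5.134×10^-4 Ω
V = IR = 166 × 5.134×10^-4 = 0.0852 V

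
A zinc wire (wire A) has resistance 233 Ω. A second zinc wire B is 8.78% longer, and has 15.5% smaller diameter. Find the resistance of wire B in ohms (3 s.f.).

355 Ω

R ∝ L/d², so R_B/R_A = (1 + 8.78/100) × (1 − 15.5/100)⁻²
= 1.088 × 1.401 = 1.524
R_B = 1.524 × 233 = 355 Ω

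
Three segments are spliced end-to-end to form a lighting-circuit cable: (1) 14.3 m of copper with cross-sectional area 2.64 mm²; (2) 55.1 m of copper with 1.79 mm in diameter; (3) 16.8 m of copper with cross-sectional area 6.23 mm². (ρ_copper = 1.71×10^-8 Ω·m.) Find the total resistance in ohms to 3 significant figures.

0.513 Ω

Seg 1: A = 2.64 mm² = 2.640e-06 m²
R_1 = (1.71×10^-8)(14.3)/(2.640e-06) = 0.09263 Ω
Seg 2: A = π(d/2)² = π(8.9500e-04 m)² = 2.516e-06 m²
R_2 = (1.71×10^-8)(55.1)/(2.516e-06) = 0.3744 Ω
Seg 3: A = 6.23 mm² = 6.230e-06 m²
R_3 = (1.71×10^-8)(16.8)/(6.230e-06) = 0.04611 Ω
R_total = R_1 + R_2 + R_3 = 0.513 Ω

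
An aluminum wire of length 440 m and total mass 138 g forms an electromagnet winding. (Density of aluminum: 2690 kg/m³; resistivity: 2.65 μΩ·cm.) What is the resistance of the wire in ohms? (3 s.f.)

100 Ω

ρ = 2.65 μΩ·cm = 2.65×10^-8 Ω·m
A = m/(density·L) = 0.138/(2690×440) = 1.1659e-07 m²
R = ρL/A = (2.65×10^-8)(440)/(1.1659e-07) = 100 Ω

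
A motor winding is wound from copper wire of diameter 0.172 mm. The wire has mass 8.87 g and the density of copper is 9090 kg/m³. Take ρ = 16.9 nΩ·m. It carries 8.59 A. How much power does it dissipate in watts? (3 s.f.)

2250 W

ρ = 16.9 nΩ·m = 1.69×10^-8 Ω·m
A = π(d/2)² = π(8.6000e-05 m)² = 2.3235e-08 m²
L = m/(density·A) = 0.00887/(9090×2.3235e-08) = 42 m
R = ρL/A = (1.69×10^-8)(42)/(2.3235e-08) = 30.55 Ω
P = I²R = (8.59)² × 30.55 = 2250 W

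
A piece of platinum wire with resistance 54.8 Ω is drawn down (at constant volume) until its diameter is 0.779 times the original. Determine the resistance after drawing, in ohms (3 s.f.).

Volume constant ⇒ L' = L/r² with r = 0.779. R' = ρL'/A' = ρ(L/r²)/(πr²d₀²/4) = R/r⁴.
R' = 2.716 × 54.8 = 149 Ω

149 Ω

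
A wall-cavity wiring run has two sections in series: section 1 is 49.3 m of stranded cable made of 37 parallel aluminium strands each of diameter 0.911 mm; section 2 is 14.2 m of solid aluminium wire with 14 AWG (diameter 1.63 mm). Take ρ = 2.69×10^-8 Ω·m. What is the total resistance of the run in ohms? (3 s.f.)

0.238 Ω

Section 1: A_strand = π(4.5550e-04)² = 6.518e-07 m²; R₁ = ρL/(N·A_s) = (2.69×10^-8)(49.3)/(37×6.518e-07) = 0.05499 Ω
Section 2: A = π(1.63/2 mm)² = π(8.1500e-04 m)² = 2.087e-06 m²
R₂ = (2.69×10^-8)(14.2)/(2.087e-06) = 0.1831 Ω
R = R₁ + R₂ = 0.238 Ω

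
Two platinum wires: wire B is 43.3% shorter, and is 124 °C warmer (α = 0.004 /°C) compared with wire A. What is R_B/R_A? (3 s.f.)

R ∝ ρL/d² with ρ ∝ (1+αΔT), so R_B/R_A = (1 − 43.3/100) × (1 + 0.004×124)
= 0.567 × 1.496 = 0.848

0.848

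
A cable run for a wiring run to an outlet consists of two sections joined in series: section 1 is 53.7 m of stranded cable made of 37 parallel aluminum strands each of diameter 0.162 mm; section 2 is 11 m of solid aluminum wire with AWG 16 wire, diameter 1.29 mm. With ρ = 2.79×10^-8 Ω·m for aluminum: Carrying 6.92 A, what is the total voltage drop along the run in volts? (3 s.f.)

Section 1: A_strand = π(8.1000e-05)² = 2.061e-08 m²; R₁ = ρL/(N·A_s) = (2.79×10^-8)(53.7)/(37×2.061e-08) = 1.965 Ω
Section 2: A = π(1.29/2 mm)² = π(6.4500e-04 m)² = 1.307e-06 m²
R₂ = (2.79×10^-8)(11)/(1.307e-06) = 0.2348 Ω
R = R₁ + R₂ = 2.199 Ω
V = IR = 6.92 × 2.199 = 15.2 V

15.2 V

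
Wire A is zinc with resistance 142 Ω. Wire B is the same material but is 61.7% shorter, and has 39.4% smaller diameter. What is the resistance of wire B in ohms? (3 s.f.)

148 Ω

R ∝ L/d², so R_B/R_A = (1 − 61.7/100) × (1 − 39.4/100)⁻²
= 0.383 × 2.723 = 1.043
R_B = 1.043 × 142 = 148 Ω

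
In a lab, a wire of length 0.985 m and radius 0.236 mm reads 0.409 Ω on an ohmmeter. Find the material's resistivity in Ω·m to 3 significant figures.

7.27×10^-8 Ω·m

A = πr² = π(2.3600e-04 m)² = 1.750e-07 m²
ρ = RA/L = (0.409)(1.750e-07)/(0.985) = 7.27×10^-8 Ω·m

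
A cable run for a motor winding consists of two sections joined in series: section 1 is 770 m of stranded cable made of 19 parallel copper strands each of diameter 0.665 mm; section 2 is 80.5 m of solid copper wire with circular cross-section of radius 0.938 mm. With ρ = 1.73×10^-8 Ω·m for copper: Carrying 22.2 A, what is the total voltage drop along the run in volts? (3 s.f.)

56.0 V

Section 1: A_strand = π(3.3250e-04)² = 3.473e-07 m²; R₁ = ρL/(N·A_s) = (1.73×10^-8)(770)/(19×3.473e-07) = 2.019 Ω
Section 2: A = πr² = π(9.3800e-04 m)² = 2.764e-06 m²
R₂ = (1.73×10^-8)(80.5)/(2.764e-06) = 0.5038 Ω
R = R₁ + R₂ = 2.522 Ω
V = IR = 22.2 × 2.522 = 56.0 V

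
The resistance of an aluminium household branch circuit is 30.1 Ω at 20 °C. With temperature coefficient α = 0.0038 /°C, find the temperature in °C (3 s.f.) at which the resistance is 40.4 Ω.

110 °C

R = R₀(1 + α(T − T₀)) ⇒ T = T₀ + (R/R₀ − 1)/α
T = 20 + (40.4/30.1 − 1)/0.0038 = 20 + (0.3422)/0.0038 = 110 °C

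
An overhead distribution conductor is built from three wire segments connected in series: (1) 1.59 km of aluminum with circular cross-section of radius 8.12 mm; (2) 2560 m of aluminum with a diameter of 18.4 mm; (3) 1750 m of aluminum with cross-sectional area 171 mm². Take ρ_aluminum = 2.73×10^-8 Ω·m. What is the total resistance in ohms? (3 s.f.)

Seg 1: A = πr² = π(8.1200e-03 m)² = 2.071e-04 m²
R_1 = (2.73×10^-8)(1590)/(2.071e-04) = 0.2096 Ω
Seg 2: A = π(d/2)² = π(9.2000e-03 m)² = 2.659e-04 m²
R_2 = (2.73×10^-8)(2560)/(2.659e-04) = 0.2628 Ω
Seg 3: A = 171 mm² = 1.710e-04 m²
R_3 = (2.73×10^-8)(1750)/(1.710e-04) = 0.2794 Ω
R_total = R_1 + R_2 + R_3 = 0.752 Ω

0.752 Ω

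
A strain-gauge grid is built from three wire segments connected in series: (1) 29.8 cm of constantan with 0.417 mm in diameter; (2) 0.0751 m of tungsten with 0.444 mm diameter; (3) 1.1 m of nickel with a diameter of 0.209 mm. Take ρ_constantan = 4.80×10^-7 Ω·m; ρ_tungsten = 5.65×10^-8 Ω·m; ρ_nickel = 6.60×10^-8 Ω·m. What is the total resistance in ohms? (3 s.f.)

3.19 Ω

Seg 1: A = π(d/2)² = π(2.0850e-04 m)² = 1.366e-07 m²
R_1 = (4.80×10^-7)(0.298)/(1.366e-07) = 1.047 Ω
Seg 2: A = π(d/2)² = π(2.2200e-04 m)² = 1.548e-07 m²
R_2 = (5.65×10^-8)(0.0751)/(1.548e-07) = 0.02741 Ω
Seg 3: A = π(d/2)² = π(1.0450e-04 m)² = 3.431e-08 m²
R_3 = (6.60×10^-8)(1.1)/(3.431e-08) = 2.116 Ω
R_total = R_1 + R_2 + R_3 = 3.19 Ω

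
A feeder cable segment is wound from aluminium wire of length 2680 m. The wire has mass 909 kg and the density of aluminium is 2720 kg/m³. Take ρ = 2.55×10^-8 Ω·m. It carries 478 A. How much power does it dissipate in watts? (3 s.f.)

A = m/(density·L) = 909/(2720×2680) = 1.2470e-04 m²
R = ρL/A = (2.55×10^-8)(2680)/(1.2470e-04) = 0.548 Ω
P = I²R = (478)² × 0.548 = 1.25×10^5 W

1.25×10^5 W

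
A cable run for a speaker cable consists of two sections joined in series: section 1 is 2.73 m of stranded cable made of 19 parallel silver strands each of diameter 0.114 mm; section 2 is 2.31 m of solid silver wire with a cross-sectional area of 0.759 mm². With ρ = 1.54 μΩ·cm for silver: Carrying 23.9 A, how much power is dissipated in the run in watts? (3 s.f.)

151 W

ρ = 1.54 μΩ·cm = 1.54×10^-8 Ω·m
Section 1: A_strand = π(5.7000e-05)² = 1.021e-08 m²; R₁ = ρL/(N·A_s) = (1.54×10^-8)(2.73)/(19×1.021e-08) = 0.2168 Ω
Section 2: A = 0.759 mm² = 7.590e-07 m²
R₂ = (1.54×10^-8)(2.31)/(7.590e-07) = 0.04687 Ω
R = R₁ + R₂ = 0.2637 Ω
P = I²R = (23.9)² × 0.2637 = 151 W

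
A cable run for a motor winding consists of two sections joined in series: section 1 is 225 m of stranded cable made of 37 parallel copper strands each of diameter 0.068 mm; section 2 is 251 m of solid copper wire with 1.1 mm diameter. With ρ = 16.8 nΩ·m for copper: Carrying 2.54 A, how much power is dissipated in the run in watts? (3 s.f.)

210 W

ρ = 16.8 nΩ·m = 1.68×10^-8 Ω·m
Section 1: A_strand = π(3.4000e-05)² = 3.632e-09 m²; R₁ = ρL/(N·A_s) = (1.68×10^-8)(225)/(37×3.632e-09) = 28.13 Ω
Section 2: A = π(d/2)² = π(5.5000e-04 m)² = 9.503e-07 m²
R₂ = (1.68×10^-8)(251)/(9.503e-07) = 4.437 Ω
R = R₁ + R₂ = 32.57 Ω
P = I²R = (2.54)² × 32.57 = 210 W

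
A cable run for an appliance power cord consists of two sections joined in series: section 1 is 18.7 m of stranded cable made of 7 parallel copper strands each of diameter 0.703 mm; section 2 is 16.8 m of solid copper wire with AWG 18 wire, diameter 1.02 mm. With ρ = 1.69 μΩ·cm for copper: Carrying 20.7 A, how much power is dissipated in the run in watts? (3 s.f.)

199 W

ρ = 1.69 μΩ·cm = 1.69×10^-8 Ω·m
Section 1: A_strand = π(3.5150e-04)² = 3.882e-07 m²; R₁ = ρL/(N·A_s) = (1.69×10^-8)(18.7)/(7×3.882e-07) = 0.1163 Ω
Section 2: A = π(1.02/2 mm)² = π(5.1000e-04 m)² = 8.171e-07 m²
R₂ = (1.69×10^-8)(16.8)/(8.171e-07) = 0.3475 Ω
R = R₁ + R₂ = 0.4638 Ω
P = I²R = (20.7)² × 0.4638 = 199 W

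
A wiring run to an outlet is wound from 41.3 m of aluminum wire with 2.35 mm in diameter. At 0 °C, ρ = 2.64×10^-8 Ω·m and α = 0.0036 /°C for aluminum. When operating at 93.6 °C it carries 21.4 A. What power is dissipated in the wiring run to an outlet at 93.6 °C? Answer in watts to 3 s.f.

154 W

A = π(d/2)² = π(1.1750e-03 m)² = 4.337e-06 m²
R₍0₎ = ρL/A = (2.64×10^-8)(41.3)/(4.337e-06) = 0.2514 Ω
R₍93.6₎ = R₍0₎(1 + αΔT) = 0.2514 × (1 + 0.0036×93.6) = 0.3361 Ω
P = I²R = (21.4)² × 0.3361 = 154 W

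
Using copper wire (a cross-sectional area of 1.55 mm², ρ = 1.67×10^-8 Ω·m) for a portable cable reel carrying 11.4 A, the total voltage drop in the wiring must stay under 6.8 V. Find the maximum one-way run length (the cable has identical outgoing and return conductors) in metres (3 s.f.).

A = 1.55 mm² = 1.550e-06 m²
L_max = V_max·A/(2·ρI) = (6.8)(1.550e-06)/(2×1.67×10^-8×11.4) = 27.7 m

27.7 m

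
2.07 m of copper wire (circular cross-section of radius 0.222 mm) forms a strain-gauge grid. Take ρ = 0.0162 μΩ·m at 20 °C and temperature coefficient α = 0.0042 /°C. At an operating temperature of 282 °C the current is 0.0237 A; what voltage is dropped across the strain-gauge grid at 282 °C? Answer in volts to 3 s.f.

ρ = 0.0162 μΩ·m = 1.62×10^-8 Ω·m
A = πr² = π(2.2200e-04 m)² = 1.548e-07 m²
R₍20₎ = ρL/A = (1.62×10^-8)(2.07)/(1.548e-07) = 0.2166 Ω
R₍282₎ = R₍20₎(1 + αΔT) = 0.2166 × (1 + 0.0042×262) = 0.4549 Ω
V = IR = 0.0237 × 0.4549 = 0.0108 V

0.0108 V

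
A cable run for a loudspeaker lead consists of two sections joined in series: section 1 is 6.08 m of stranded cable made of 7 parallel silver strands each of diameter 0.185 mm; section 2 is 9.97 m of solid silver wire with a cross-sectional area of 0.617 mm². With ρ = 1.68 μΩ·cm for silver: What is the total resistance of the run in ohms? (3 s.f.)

0.814 Ω

ρ = 1.68 μΩ·cm = 1.68×10^-8 Ω·m
Section 1: A_strand = π(9.2500e-05)² = 2.688e-08 m²; R₁ = ρL/(N·A_s) = (1.68×10^-8)(6.08)/(7×2.688e-08) = 0.5429 Ω
Section 2: A = 0.617 mm² = 6.170e-07 m²
R₂ = (1.68×10^-8)(9.97)/(6.170e-07) = 0.2715 Ω
R = R₁ + R₂ = 0.814 Ω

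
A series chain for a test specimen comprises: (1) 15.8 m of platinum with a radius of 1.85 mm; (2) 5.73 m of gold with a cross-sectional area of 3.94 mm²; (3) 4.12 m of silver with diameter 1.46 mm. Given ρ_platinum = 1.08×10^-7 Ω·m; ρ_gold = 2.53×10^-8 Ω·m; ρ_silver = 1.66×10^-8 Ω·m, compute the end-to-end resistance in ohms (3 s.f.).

0.236 Ω

Seg 1: A = πr² = π(1.8500e-03 m)² = 1.075e-05 m²
R_1 = (1.08×10^-7)(15.8)/(1.075e-05) = 0.1587 Ω
Seg 2: A = 3.94 mm² = 3.940e-06 m²
R_2 = (2.53×10^-8)(5.73)/(3.940e-06) = 0.03679 Ω
Seg 3: A = π(d/2)² = π(7.3000e-04 m)² = 1.674e-06 m²
R_3 = (1.66×10^-8)(4.12)/(1.674e-06) = 0.04085 Ω
R_total = R_1 + R_2 + R_3 = 0.236 Ω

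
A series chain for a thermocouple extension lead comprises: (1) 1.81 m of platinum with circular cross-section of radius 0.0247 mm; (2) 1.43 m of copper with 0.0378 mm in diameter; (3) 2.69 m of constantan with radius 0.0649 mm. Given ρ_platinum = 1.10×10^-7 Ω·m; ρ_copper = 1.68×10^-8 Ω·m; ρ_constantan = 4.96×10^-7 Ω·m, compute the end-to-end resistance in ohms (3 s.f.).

Seg 1: A = πr² = π(2.4700e-05 m)² = 1.917e-09 m²
R_1 = (1.10×10^-7)(1.81)/(1.917e-09) = 103.9 Ω
Seg 2: A = π(d/2)² = π(1.8900e-05 m)² = 1.122e-09 m²
R_2 = (1.68×10^-8)(1.43)/(1.122e-09) = 21.41 Ω
Seg 3: A = πr² = π(6.4900e-05 m)² = 1.323e-08 m²
R_3 = (4.96×10^-7)(2.69)/(1.323e-08) = 100.8 Ω
R_total = R_1 + R_2 + R_3 = 226 Ω

226 Ω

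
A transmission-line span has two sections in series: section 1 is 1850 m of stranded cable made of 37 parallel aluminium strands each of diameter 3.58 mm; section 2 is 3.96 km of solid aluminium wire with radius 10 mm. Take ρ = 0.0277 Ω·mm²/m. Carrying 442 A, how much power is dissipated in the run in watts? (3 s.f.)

ρ = 0.0277 Ω·mm²/m = 2.77×10^-8 Ω·m
Section 1: A_strand = π(1.7900e-03)² = 1.007e-05 m²; R₁ = ρL/(N·A_s) = (2.77×10^-8)(1850)/(37×1.007e-05) = 0.1376 Ω
Section 2: A = πr² = π(1.0000e-02 m)² = 3.142e-04 m²
R₂ = (2.77×10^-8)(3960)/(3.142e-04) = 0.3492 Ω
R = R₁ + R₂ = 0.4868 Ω
P = I²R = (442)² × 0.4868 = 95100 W

95100 W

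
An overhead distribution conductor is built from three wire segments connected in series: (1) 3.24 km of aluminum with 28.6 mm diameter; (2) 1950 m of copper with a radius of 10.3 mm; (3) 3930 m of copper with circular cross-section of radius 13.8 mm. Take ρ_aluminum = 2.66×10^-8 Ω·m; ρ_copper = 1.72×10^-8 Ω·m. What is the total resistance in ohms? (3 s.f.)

0.348 Ω

Seg 1: A = π(d/2)² = π(1.4300e-02 m)² = 6.424e-04 m²
R_1 = (2.66×10^-8)(3240)/(6.424e-04) = 0.1342 Ω
Seg 2: A = πr² = π(1.0300e-02 m)² = 3.333e-04 m²
R_2 = (1.72×10^-8)(1950)/(3.333e-04) = 0.1006 Ω
Seg 3: A = πr² = π(1.3800e-02 m)² = 5.983e-04 m²
R_3 = (1.72×10^-8)(3930)/(5.983e-04) = 0.113 Ω
R_total = R_1 + R_2 + R_3 = 0.348 Ω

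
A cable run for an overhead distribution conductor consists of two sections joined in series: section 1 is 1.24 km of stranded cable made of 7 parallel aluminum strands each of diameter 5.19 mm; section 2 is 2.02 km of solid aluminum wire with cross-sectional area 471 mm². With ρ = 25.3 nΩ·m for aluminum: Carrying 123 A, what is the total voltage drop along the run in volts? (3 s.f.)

ρ = 25.3 nΩ·m = 2.53×10^-8 Ω·m
Section 1: A_strand = π(2.5950e-03)² = 2.116e-05 m²; R₁ = ρL/(N·A_s) = (2.53×10^-8)(1240)/(7×2.116e-05) = 0.2118 Ω
Section 2: A = 471 mm² = 4.710e-04 m²
R₂ = (2.53×10^-8)(2020)/(4.710e-04) = 0.1085 Ω
R = R₁ + R₂ = 0.3204 Ω
V = IR = 123 × 0.3204 = 39.4 V

39.4 V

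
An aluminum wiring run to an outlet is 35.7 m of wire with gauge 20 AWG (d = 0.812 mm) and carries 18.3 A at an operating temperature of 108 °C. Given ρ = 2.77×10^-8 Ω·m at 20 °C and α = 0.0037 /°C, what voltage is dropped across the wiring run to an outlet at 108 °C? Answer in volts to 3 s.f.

46.3 V

A = π(0.812/2 mm)² = π(4.0600e-04 m)² = 5.178e-07 m²
R₍20₎ = ρL/A = (2.77×10^-8)(35.7)/(5.178e-07) = 1.91 Ω
R₍108₎ = R₍20₎(1 + αΔT) = 1.91 × (1 + 0.0037×88) = 2.531 Ω
V = IR = 18.3 × 2.531 = 46.3 V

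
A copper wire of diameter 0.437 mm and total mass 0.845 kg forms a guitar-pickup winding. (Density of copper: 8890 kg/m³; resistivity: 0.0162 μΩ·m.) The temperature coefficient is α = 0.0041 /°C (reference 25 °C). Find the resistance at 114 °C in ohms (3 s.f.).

ρ = 0.0162 μΩ·m = 1.62×10^-8 Ω·m
A = π(d/2)² = π(2.1850e-04 m)² = 1.4999e-07 m²
L = m/(density·A) = 0.845/(8890×1.4999e-07) = 633.7 m
R = ρL/A = (1.62×10^-8)(633.7)/(1.4999e-07) = 68.45 Ω
R(114 °C) = 68.45 × (1 + 0.0041×89) = 93.4 Ω

93.4 Ω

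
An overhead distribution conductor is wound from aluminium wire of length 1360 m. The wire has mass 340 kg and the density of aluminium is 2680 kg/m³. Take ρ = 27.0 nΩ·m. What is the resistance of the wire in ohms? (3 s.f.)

ρ = 27.0 nΩ·m = 2.70×10^-8 Ω·m
A = m/(density·L) = 340/(2680×1360) = 9.3284e-05 m²
R = ρL/A = (2.70×10^-8)(1360)/(9.3284e-05) = 0.394 Ω

0.394 Ω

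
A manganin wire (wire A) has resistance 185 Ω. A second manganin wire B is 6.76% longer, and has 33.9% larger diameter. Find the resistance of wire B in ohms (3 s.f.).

110 Ω

R ∝ L/d², so R_B/R_A = (1 + 6.76/100) × (1 + 33.9/100)⁻²
= 1.068 × 0.5577 = 0.5955
R_B = 0.5955 × 185 = 110 Ω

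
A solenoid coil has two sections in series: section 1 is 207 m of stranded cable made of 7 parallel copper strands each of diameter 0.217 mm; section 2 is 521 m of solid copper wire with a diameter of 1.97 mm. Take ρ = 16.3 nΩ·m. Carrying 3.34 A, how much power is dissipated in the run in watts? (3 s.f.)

176 W

ρ = 16.3 nΩ·m = 1.63×10^-8 Ω·m
Section 1: A_strand = π(1.0850e-04)² = 3.698e-08 m²; R₁ = ρL/(N·A_s) = (1.63×10^-8)(207)/(7×3.698e-08) = 13.03 Ω
Section 2: A = π(d/2)² = π(9.8500e-04 m)² = 3.048e-06 m²
R₂ = (1.63×10^-8)(521)/(3.048e-06) = 2.786 Ω
R = R₁ + R₂ = 15.82 Ω
P = I²R = (3.34)² × 15.82 = 176 W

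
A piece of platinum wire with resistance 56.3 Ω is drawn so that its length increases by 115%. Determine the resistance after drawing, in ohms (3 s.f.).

260 Ω

k = 1 + 115/100 = 2.15; volume constant ⇒ A' = A/k, so R' = k²R.
R' = 4.622 × 56.3 = 260 Ω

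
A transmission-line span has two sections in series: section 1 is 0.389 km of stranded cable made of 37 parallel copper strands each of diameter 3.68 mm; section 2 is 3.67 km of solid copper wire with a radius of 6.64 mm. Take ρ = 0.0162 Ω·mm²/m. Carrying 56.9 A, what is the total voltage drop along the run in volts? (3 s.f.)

25.3 V

ρ = 0.0162 Ω·mm²/m = 1.62×10^-8 Ω·m
Section 1: A_strand = π(1.8400e-03)² = 1.064e-05 m²; R₁ = ρL/(N·A_s) = (1.62×10^-8)(389)/(37×1.064e-05) = 0.01601 Ω
Section 2: A = πr² = π(6.6400e-03 m)² = 1.385e-04 m²
R₂ = (1.62×10^-8)(3670)/(1.385e-04) = 0.4292 Ω
R = R₁ + R₂ = 0.4452 Ω
V = IR = 56.9 × 0.4452 = 25.3 V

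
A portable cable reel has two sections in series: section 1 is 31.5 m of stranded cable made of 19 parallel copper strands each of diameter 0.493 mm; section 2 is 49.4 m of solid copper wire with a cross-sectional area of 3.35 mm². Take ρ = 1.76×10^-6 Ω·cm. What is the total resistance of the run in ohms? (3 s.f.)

ρ = 1.76×10^-6 Ω·cm = 1.76×10^-8 Ω·m
Section 1: A_strand = π(2.4650e-04)² = 1.909e-07 m²; R₁ = ρL/(N·A_s) = (1.76×10^-8)(31.5)/(19×1.909e-07) = 0.1529 Ω
Section 2: A = 3.35 mm² = 3.350e-06 m²
R₂ = (1.76×10^-8)(49.4)/(3.350e-06) = 0.2595 Ω
R = R₁ + R₂ = 0.412 Ω

0.412 Ω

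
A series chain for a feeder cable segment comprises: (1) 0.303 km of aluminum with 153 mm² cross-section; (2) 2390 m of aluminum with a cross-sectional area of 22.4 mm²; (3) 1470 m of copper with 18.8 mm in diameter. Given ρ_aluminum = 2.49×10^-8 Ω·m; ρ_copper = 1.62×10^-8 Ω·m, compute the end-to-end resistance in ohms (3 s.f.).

2.79 Ω

Seg 1: A = 153 mm² = 1.530e-04 m²
R_1 = (2.49×10^-8)(303)/(1.530e-04) = 0.04931 Ω
Seg 2: A = 22.4 mm² = 2.240e-05 m²
R_2 = (2.49×10^-8)(2390)/(2.240e-05) = 2.657 Ω
Seg 3: A = π(d/2)² = π(9.4000e-03 m)² = 2.776e-04 m²
R_3 = (1.62×10^-8)(1470)/(2.776e-04) = 0.08579 Ω
R_total = R_1 + R_2 + R_3 = 2.79 Ω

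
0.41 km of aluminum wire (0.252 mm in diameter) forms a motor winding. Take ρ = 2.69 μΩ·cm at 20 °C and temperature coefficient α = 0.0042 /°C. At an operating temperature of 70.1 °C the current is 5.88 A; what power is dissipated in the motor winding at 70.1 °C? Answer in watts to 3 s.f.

ρ = 2.69 μΩ·cm = 2.69×10^-8 Ω·m
A = π(d/2)² = π(1.2600e-04 m)² = 4.988e-08 m²
R₍20₎ = ρL/A = (2.69×10^-8)(410)/(4.988e-08) = 221.1 Ω
R₍70.1₎ = R₍20₎(1 + αΔT) = 221.1 × (1 + 0.0042×50.1) = 267.7 Ω
P = I²R = (5.88)² × 267.7 = 9250 W

9250 W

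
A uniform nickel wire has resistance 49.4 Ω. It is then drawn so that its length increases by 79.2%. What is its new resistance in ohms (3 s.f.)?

k = 1 + 79.2/100 = 1.792; volume constant ⇒ A' = A/k, so R' = k²R.
R' = 3.211 × 49.4 = 159 Ω

159 Ω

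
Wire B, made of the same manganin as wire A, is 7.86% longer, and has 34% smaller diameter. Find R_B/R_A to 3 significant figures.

2.48

R ∝ L/d², so R_B/R_A = (1 + 7.86/100) × (1 − 34/100)⁻²
= 1.079 × 2.296 = 2.48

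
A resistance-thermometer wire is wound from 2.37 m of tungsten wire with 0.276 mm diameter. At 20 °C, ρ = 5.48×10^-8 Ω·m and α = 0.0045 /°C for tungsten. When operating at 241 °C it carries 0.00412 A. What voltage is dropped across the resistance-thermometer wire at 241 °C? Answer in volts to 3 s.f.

A = π(d/2)² = π(1.3800e-04 m)² = 5.983e-08 m²
R₍20₎ = ρL/A = (5.48×10^-8)(2.37)/(5.983e-08) = 2.171 Ω
R₍241₎ = R₍20₎(1 + αΔT) = 2.171 × (1 + 0.0045×221) = 4.33 Ω
V = IR = 0.00412 × 4.33 = 0.0178 V

0.0178 V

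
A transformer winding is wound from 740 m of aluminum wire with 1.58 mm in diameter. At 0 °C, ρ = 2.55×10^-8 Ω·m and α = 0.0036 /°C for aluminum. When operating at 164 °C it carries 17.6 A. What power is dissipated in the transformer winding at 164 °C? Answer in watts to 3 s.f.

A = π(d/2)² = π(7.9000e-04 m)² = 1.961e-06 m²
R₍0₎ = ρL/A = (2.55×10^-8)(740)/(1.961e-06) = 9.624 Ω
R₍164₎ = R₍0₎(1 + αΔT) = 9.624 × (1 + 0.0036×164) = 15.31 Ω
P = I²R = (17.6)² × 15.31 = 4740 W

4740 W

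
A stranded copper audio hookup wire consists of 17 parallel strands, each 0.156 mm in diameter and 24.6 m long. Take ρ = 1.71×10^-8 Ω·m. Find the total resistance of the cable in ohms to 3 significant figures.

A_strand = π(7.8000e-05 m)² = 1.911e-08 m²
R_strand = ρL/A = (1.71×10^-8)(24.6)/(1.911e-08) = 22.01 Ω
R_total = R_strand/N = 22.01/17 = 1.29 Ω

1.29 Ω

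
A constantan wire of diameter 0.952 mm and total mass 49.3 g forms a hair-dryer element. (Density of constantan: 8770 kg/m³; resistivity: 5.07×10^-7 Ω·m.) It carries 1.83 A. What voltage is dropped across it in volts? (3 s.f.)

10.3 V

A = π(d/2)² = π(4.7600e-04 m)² = 7.1181e-07 m²
L = m/(density·A) = 0.0493/(8770×7.1181e-07) = 7.897 m
R = ρL/A = (5.07×10^-7)(7.897)/(7.1181e-07) = 5.625 Ω
V = IR = 1.83 × 5.625 = 10.3 V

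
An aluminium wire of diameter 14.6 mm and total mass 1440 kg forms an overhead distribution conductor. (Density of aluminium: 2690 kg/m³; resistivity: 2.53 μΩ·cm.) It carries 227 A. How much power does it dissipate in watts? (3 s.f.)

ρ = 2.53 μΩ·cm = 2.53×10^-8 Ω·m
A = π(d/2)² = π(7.3000e-03 m)² = 1.6742e-04 m²
L = m/(density·A) = 1440/(2690×1.6742e-04) = 3198 m
R = ρL/A = (2.53×10^-8)(3198)/(1.6742e-04) = 0.4832 Ω
P = I²R = (227)² × 0.4832 = 24900 W

24900 W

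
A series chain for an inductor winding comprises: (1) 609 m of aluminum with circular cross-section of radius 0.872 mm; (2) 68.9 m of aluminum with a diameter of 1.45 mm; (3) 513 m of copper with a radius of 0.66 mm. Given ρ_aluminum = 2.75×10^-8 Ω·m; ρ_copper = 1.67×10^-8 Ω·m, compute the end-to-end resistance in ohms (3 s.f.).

14.4 Ω

Seg 1: A = πr² = π(8.7200e-04 m)² = 2.389e-06 m²
R_1 = (2.75×10^-8)(609)/(2.389e-06) = 7.011 Ω
Seg 2: A = π(d/2)² = π(7.2500e-04 m)² = 1.651e-06 m²
R_2 = (2.75×10^-8)(68.9)/(1.651e-06) = 1.147 Ω
Seg 3: A = πr² = π(6.6000e-04 m)² = 1.368e-06 m²
R_3 = (1.67×10^-8)(513)/(1.368e-06) = 6.26 Ω
R_total = R_1 + R_2 + R_3 = 14.4 Ω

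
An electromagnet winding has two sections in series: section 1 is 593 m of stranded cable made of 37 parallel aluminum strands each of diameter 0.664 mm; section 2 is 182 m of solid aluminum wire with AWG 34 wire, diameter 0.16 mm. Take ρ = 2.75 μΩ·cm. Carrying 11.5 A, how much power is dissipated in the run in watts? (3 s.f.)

33100 W

ρ = 2.75 μΩ·cm = 2.75×10^-8 Ω·m
Section 1: A_strand = π(3.3200e-04)² = 3.463e-07 m²; R₁ = ρL/(N·A_s) = (2.75×10^-8)(593)/(37×3.463e-07) = 1.273 Ω
Section 2: A = π(0.16/2 mm)² = π(8.0000e-05 m)² = 2.011e-08 m²
R₂ = (2.75×10^-8)(182)/(2.011e-08) = 248.9 Ω
R = R₁ + R₂ = 250.2 Ω
P = I²R = (11.5)² × 250.2 = 33100 W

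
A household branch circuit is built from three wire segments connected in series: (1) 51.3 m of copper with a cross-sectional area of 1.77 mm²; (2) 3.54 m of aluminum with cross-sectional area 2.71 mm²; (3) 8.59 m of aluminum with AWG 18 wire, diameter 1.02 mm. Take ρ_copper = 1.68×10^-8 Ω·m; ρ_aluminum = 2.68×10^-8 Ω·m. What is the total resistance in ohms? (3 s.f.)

Seg 1: A = 1.77 mm² = 1.770e-06 m²
R_1 = (1.68×10^-8)(51.3)/(1.770e-06) = 0.4869 Ω
Seg 2: A = 2.71 mm² = 2.710e-06 m²
R_2 = (2.68×10^-8)(3.54)/(2.710e-06) = 0.03501 Ω
Seg 3: A = π(1.02/2 mm)² = π(5.1000e-04 m)² = 8.171e-07 m²
R_3 = (2.68×10^-8)(8.59)/(8.171e-07) = 0.2817 Ω
R_total = R_1 + R_2 + R_3 = 0.804 Ω

0.804 Ω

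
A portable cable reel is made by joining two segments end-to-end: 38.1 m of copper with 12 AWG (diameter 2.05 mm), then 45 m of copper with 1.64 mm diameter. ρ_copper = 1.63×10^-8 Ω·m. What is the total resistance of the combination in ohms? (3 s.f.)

0.535 Ω

Segment 1: A = π(2.05/2 mm)² = π(1.0250e-03 m)² = 3.301e-06 m²
R₁ = ρL/A = (1.63×10^-8)(38.1)/(3.301e-06) = 0.1882 Ω
Segment 2: A = π(d/2)² = π(8.2000e-04 m)² = 2.112e-06 m²
R₂ = (1.63×10^-8)(45)/(2.112e-06) = 0.3472 Ω
R = R₁ + R₂ = 0.535 Ω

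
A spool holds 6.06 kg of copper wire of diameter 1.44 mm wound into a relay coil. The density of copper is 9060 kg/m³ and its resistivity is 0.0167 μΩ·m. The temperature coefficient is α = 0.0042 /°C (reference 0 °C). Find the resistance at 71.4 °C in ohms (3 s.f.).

5.47 Ω

ρ = 0.0167 μΩ·m = 1.67×10^-8 Ω·m
A = π(d/2)² = π(7.2000e-04 m)² = 1.6286e-06 m²
L = m/(density·A) = 6.06/(9060×1.6286e-06) = 410.7 m
R = ρL/A = (1.67×10^-8)(410.7)/(1.6286e-06) = 4.211 Ω
R(71.4 °C) = 4.211 × (1 + 0.0042×71.4) = 5.47 Ω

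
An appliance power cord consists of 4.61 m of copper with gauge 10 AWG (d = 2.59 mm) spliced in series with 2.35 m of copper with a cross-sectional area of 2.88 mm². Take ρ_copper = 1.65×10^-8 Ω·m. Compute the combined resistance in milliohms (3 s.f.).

Segment 1: A = π(2.59/2 mm)² = π(1.2950e-03 m)² = 5.269e-06 m²
R₁ = ρL/A = (1.65×10^-8)(4.61)/(5.269e-06) = 0.01444 Ω
Segment 2: A = 2.88 mm² = 2.880e-06 m²
R₂ = (1.65×10^-8)(2.35)/(2.880e-06) = 0.01346 Ω
R = R₁ + R₂ = 27.9 mΩ

27.9 mΩ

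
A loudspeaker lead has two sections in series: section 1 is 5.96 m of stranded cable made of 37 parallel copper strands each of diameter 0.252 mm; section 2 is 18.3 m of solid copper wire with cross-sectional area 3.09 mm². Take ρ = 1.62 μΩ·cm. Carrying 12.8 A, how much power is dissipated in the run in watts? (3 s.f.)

24.3 W

ρ = 1.62 μΩ·cm = 1.62×10^-8 Ω·m
Section 1: A_strand = π(1.2600e-04)² = 4.988e-08 m²; R₁ = ρL/(N·A_s) = (1.62×10^-8)(5.96)/(37×4.988e-08) = 0.05232 Ω
Section 2: A = 3.09 mm² = 3.090e-06 m²
R₂ = (1.62×10^-8)(18.3)/(3.090e-06) = 0.09594 Ω
R = R₁ + R₂ = 0.1483 Ω
P = I²R = (12.8)² × 0.1483 = 24.3 W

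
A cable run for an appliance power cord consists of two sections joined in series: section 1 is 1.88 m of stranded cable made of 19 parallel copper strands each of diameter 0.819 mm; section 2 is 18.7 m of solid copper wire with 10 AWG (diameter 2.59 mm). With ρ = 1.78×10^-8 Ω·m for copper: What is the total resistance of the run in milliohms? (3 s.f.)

Section 1: A_strand = π(4.0950e-04)² = 5.268e-07 m²; R₁ = ρL/(N·A_s) = (1.78×10^-8)(1.88)/(19×5.268e-07) = 0.003343 Ω
Section 2: A = π(2.59/2 mm)² = π(1.2950e-03 m)² = 5.269e-06 m²
R₂ = (1.78×10^-8)(18.7)/(5.269e-06) = 0.06318 Ω
R = R₁ + R₂ = 66.5 mΩ

66.5 mΩ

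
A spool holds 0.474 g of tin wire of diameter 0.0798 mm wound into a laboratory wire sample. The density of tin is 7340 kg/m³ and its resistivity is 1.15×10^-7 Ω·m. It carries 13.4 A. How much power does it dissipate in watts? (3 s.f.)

53300 W

A = π(d/2)² = π(3.9900e-05 m)² = 5.0014e-09 m²
L = m/(density·A) = 4.740×10^-4/(7340×5.0014e-09) = 12.91 m
R = ρL/A = (1.15×10^-7)(12.91)/(5.0014e-09) = 296.9 Ω
P = I²R = (13.4)² × 296.9 = 53300 W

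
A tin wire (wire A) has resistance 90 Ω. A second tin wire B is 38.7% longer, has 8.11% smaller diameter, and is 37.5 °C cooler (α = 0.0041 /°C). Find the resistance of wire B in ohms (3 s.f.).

R ∝ ρL/d² with ρ ∝ (1+αΔT), so R_B/R_A = (1 + 38.7/100) × (1 − 8.11/100)⁻² × (1 − 0.0041×37.5)
= 1.387 × 1.184 × 0.8462 = 1.39
R_B = 1.39 × 90 = 125 Ω

125 Ω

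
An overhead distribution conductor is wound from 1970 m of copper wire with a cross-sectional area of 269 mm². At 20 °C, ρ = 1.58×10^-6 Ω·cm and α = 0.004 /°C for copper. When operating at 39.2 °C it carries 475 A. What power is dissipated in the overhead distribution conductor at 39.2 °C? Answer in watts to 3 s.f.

28100 W

ρ = 1.58×10^-6 Ω·cm = 1.58×10^-8 Ω·m
A = 269 mm² = 2.690e-04 m²
R₍20₎ = ρL/A = (1.58×10^-8)(1970)/(2.690e-04) = 0.1157 Ω
R₍39.2₎ = R₍20₎(1 + αΔT) = 0.1157 × (1 + 0.004×19.2) = 0.1246 Ω
P = I²R = (475)² × 0.1246 = 28100 W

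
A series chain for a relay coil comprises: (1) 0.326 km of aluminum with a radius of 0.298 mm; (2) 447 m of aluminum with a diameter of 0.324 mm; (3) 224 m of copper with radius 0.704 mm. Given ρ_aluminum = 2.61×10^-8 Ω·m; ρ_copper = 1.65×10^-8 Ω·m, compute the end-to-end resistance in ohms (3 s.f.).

Seg 1: A = πr² = π(2.9800e-04 m)² = 2.790e-07 m²
R_1 = (2.61×10^-8)(326)/(2.790e-07) = 30.5 Ω
Seg 2: A = π(d/2)² = π(1.6200e-04 m)² = 8.245e-08 m²
R_2 = (2.61×10^-8)(447)/(8.245e-08) = 141.5 Ω
Seg 3: A = πr² = π(7.0400e-04 m)² = 1.557e-06 m²
R_3 = (1.65×10^-8)(224)/(1.557e-06) = 2.374 Ω
R_total = R_1 + R_2 + R_3 = 174 Ω

174 Ω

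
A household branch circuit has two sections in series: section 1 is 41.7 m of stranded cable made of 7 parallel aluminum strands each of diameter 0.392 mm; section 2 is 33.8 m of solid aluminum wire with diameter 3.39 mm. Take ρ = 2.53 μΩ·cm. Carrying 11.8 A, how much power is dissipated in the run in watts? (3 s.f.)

ρ = 2.53 μΩ·cm = 2.53×10^-8 Ω·m
Section 1: A_strand = π(1.9600e-04)² = 1.207e-07 m²; R₁ = ρL/(N·A_s) = (2.53×10^-8)(41.7)/(7×1.207e-07) = 1.249 Ω
Section 2: A = π(d/2)² = π(1.6950e-03 m)² = 9.026e-06 m²
R₂ = (2.53×10^-8)(33.8)/(9.026e-06) = 0.09474 Ω
R = R₁ + R₂ = 1.344 Ω
P = I²R = (11.8)² × 1.344 = 187 W

187 W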